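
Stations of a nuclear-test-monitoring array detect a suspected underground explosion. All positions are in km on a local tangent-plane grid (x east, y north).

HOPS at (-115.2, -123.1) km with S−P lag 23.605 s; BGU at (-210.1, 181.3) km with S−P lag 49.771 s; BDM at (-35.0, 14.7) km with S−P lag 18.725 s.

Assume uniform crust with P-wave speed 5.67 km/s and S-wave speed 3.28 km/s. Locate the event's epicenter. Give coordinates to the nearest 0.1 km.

Distance from S−P lag: d = Δt · v_P v_S / (v_P − v_S) = Δt · (5.67·3.28)/(5.67−3.28) ≈ 7.7814·Δt.
So d_HOPS = 183.68, d_BGU = 387.29, d_BDM = 145.71 km.
Circle about each station: (x + 115.2)² + (y + 123.1)² = 183.68²; (x + 210.1)² + (y − 181.3)² = 387.29²; (x + 35.0)² + (y − 14.7)² = 145.71².
Subtracting the HOPS equation from the BGU and BDM equations removes the quadratic terms:
-189.8 x + 608.8 y = -67668.15
160.4 x + 275.6 y = -14476.62
Solving the 2×2 system: x ≈ 65.6, y ≈ -90.7 km.

65.6 km east, -90.7 km north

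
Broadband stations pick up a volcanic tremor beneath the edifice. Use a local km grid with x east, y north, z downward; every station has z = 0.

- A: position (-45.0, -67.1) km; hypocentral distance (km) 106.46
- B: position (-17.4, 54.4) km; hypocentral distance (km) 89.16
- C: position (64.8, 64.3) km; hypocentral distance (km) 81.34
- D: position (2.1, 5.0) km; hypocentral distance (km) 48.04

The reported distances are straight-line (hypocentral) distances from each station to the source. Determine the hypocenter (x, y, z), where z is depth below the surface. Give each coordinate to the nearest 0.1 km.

(40.0, -8.6, 26.2)

Each station gives a sphere (x−x_i)² + (y−y_i)² + z² = d_i² (stations at z=0).
Subtracting the A sphere from B and C: z² cancels, leaving linear equations in x and y:
55.2 x + 243.0 y = 118.94
219.6 x + 262.8 y = 6523.66
Solving: x ≈ 39.993, y ≈ -8.595 km (keep extra digits for the depth step; rounded: 40.0, -8.6).
Then from the A sphere: z² = 106.46² − (x + 45.0)² − (y + 67.1)² with x = 39.993, y = -8.595, so z ≈ 26.212 ≈ 26.2 km.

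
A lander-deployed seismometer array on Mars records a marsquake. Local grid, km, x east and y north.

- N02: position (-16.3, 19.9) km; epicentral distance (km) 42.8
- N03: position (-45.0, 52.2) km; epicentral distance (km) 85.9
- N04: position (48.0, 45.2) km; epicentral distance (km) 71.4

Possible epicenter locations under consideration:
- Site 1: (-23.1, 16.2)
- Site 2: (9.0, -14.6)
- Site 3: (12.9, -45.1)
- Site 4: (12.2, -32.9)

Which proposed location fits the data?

For each candidate, compare |candidate − station| to the reported distance:
Site 1: residuals N02 35.1, N03 43.8, N04 5.4 → max 43.8 km
Site 2: residuals N02 0.0, N03 0.0, N04 0.0 → max 0.0 km
Site 3: residuals N02 28.5, N03 27.3, N04 25.5 → max 28.5 km
Site 4: residuals N02 17.2, N03 16.6, N04 14.5 → max 17.2 km
Only Site 2 has all residuals ≈ 0.

Site 2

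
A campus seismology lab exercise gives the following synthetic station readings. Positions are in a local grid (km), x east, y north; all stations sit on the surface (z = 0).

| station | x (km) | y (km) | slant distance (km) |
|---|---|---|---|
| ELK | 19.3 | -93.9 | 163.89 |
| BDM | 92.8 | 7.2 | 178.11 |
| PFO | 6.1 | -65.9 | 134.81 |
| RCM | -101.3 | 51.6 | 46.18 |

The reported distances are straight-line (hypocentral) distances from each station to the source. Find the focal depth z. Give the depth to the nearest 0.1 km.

Each station gives a sphere (x−x_i)² + (y−y_i)² + z² = d_i² (stations at z=0).
Subtracting the ELK sphere from BDM and PFO: z² cancels, leaving linear equations in x and y:
147.0 x + 202.2 y = -5389.26
-26.4 x + 56.0 y = 3876.52
Solving: x ≈ -80.002, y ≈ 31.508 km (keep extra digits for the depth step; rounded: -80.0, 31.5).
Then from the ELK sphere: z² = 163.89² − (x − 19.3)² − (y + 93.9)² with x = -80.002, y = 31.508, so z ≈ 35.663 ≈ 35.7 km.
Check against RCM (with the unrounded solution): distance 46.14 ≈ 46.18 km. ✓

depth ≈ 35.7 km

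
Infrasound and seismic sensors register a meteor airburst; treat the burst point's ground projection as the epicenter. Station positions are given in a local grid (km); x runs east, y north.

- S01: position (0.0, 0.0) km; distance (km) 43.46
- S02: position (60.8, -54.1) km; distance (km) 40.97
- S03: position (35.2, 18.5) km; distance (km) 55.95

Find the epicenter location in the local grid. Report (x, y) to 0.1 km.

23.9 km east, -36.3 km north

Circle about each station: x² + y² = 43.46²; (x − 60.8)² + (y + 54.1)² = 40.97²; (x − 35.2)² + (y − 18.5)² = 55.95².
Subtracting the S01 equation from the S02 and S03 equations removes the quadratic terms:
121.6 x − 108.2 y = 6833.68
70.4 x + 37.0 y = 339.66
Solving the 2×2 system: x ≈ 23.9, y ≈ -36.3 km.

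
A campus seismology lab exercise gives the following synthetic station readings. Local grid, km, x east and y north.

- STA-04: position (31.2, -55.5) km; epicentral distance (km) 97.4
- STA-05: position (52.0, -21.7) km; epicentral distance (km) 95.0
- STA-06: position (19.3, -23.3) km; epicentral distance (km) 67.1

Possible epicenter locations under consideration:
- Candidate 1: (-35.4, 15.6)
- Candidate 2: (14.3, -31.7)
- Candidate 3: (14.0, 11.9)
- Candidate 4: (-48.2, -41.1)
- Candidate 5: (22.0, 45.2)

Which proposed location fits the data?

Candidate 1

For each candidate, compare |candidate − station| to the reported distance:
Candidate 1: residuals STA-04 0.0, STA-05 0.0, STA-06 0.0 → max 0.0 km
Candidate 2: residuals STA-04 68.2, STA-05 56.0, STA-06 57.3 → max 68.2 km
Candidate 3: residuals STA-04 27.8, STA-05 44.3, STA-06 31.5 → max 44.3 km
Candidate 4: residuals STA-04 16.7, STA-05 7.1, STA-06 2.7 → max 16.7 km
Candidate 5: residuals STA-04 3.7, STA-05 21.7, STA-06 1.5 → max 21.7 km
Only Candidate 1 has all residuals ≈ 0.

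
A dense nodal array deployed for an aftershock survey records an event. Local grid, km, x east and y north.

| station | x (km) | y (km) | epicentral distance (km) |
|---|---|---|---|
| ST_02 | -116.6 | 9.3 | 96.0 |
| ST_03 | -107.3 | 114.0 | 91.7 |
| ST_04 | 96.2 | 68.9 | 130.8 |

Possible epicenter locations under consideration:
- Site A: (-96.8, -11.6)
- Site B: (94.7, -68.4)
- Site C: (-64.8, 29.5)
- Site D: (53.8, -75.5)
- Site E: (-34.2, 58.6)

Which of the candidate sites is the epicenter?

For each candidate, compare |candidate − station| to the reported distance:
Site A: residuals ST_02 67.2, ST_03 34.3, ST_04 78.3 → max 78.3 km
Site B: residuals ST_02 129.1, ST_03 180.5, ST_04 6.5 → max 180.5 km
Site C: residuals ST_02 40.4, ST_03 2.9, ST_04 35.0 → max 40.4 km
Site D: residuals ST_02 94.3, ST_03 157.0, ST_04 19.7 → max 157.0 km
Site E: residuals ST_02 0.0, ST_03 0.0, ST_04 0.0 → max 0.0 km
Only Site E has all residuals ≈ 0.

Site E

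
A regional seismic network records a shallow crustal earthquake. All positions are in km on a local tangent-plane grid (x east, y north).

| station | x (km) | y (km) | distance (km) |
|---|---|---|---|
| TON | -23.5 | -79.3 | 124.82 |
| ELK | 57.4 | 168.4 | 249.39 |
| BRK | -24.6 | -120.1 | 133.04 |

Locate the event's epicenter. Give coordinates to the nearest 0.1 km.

Circle about each station: (x + 23.5)² + (y + 79.3)² = 124.82²; (x − 57.4)² + (y − 168.4)² = 249.39²; (x + 24.6)² + (y + 120.1)² = 133.04².
Subtracting the TON equation from the ELK and BRK equations removes the quadratic terms:
161.8 x + 495.4 y = -21802.76
-2.2 x − 81.6 y = 6068.82
Solving the 2×2 system: x ≈ 101.3, y ≈ -77.1 km.

x ≈ 101.3 km, y ≈ -77.1 km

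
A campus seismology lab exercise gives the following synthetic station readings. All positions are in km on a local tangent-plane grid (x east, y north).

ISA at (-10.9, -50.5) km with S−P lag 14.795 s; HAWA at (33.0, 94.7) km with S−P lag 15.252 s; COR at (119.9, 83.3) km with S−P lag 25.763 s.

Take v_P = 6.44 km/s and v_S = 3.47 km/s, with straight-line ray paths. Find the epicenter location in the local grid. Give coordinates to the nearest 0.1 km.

-69.9 km east, 43.9 km north

Distance from S−P lag: d = Δt · v_P v_S / (v_P − v_S) = Δt · (6.44·3.47)/(6.44−3.47) ≈ 7.5242·Δt.
So d_ISA = 111.32, d_HAWA = 114.76, d_COR = 193.85 km.
Circle about each station: (x + 10.9)² + (y + 50.5)² = 111.32²; (x − 33.0)² + (y − 94.7)² = 114.76²; (x − 119.9)² + (y − 83.3)² = 193.85².
Subtracting pairs of circle equations eliminates x²+y² and gives linear equations (the radical axes):
87.8 x + 290.4 y = 6610.31
261.6 x + 267.6 y = -6539.84
Solving the 2×2 system: x ≈ -69.9, y ≈ 43.9 km.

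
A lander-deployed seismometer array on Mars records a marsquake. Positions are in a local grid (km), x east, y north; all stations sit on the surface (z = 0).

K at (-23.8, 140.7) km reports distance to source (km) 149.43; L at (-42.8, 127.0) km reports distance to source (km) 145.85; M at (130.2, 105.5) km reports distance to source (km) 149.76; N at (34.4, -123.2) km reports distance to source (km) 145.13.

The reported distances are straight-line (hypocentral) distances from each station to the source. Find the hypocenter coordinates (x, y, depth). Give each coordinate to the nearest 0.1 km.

Each station gives a sphere (x−x_i)² + (y−y_i)² + z² = d_i² (stations at z=0).
Subtracting the K sphere from L and M: z² cancels, leaving linear equations in x and y:
-38.0 x − 27.4 y = -1344.99
308.0 x − 70.4 y = 7620.63
Solving: x ≈ 27.306, y ≈ 11.217 km (keep extra digits for the depth step; rounded: 27.3, 11.2).
Then from the K sphere: z² = 149.43² − (x + 23.8)² − (y − 140.7)² with x = 27.306, y = 11.217, so z ≈ 54.329 ≈ 54.3 km.
Check against N (with the unrounded solution): distance 145.16 ≈ 145.13 km. ✓

x ≈ 27.3 km, y ≈ 11.2 km, depth ≈ 54.3 km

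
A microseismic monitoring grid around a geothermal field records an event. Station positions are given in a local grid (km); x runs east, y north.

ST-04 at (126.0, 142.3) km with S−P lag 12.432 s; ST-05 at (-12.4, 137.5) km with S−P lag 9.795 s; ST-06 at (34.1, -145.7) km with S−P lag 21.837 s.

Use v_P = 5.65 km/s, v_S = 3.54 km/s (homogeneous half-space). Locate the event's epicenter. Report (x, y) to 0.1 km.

(40.5, 61.2)

Distance from S−P lag: d = Δt · v_P v_S / (v_P − v_S) = Δt · (5.65·3.54)/(5.65−3.54) ≈ 9.4791·Δt.
So d_ST-04 = 117.84, d_ST-05 = 92.85, d_ST-06 = 207.00 km.
Circle about each station: (x − 126.0)² + (y − 142.3)² = 117.84²; (x + 12.4)² + (y − 137.5)² = 92.85²; (x − 34.1)² + (y + 145.7)² = 207.00².
Subtracting pairs of circle equations eliminates x²+y² and gives linear equations (the radical axes):
-276.8 x − 9.6 y = -11800.14
-183.8 x − 576.0 y = -42696.72
Solving the 2×2 system: x ≈ 40.5, y ≈ 61.2 km.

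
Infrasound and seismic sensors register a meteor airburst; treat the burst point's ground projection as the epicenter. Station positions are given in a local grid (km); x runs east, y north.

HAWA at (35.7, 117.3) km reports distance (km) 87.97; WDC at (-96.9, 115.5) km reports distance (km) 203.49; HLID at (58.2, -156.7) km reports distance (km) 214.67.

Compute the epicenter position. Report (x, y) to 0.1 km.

Circle about each station: (x − 35.7)² + (y − 117.3)² = 87.97²; (x + 96.9)² + (y − 115.5)² = 203.49²; (x − 58.2)² + (y + 156.7)² = 214.67².
Subtracting pairs of circle equations eliminates x²+y² and gives linear equations (the radical axes):
-265.2 x − 3.6 y = -25973.38
45.0 x − 548.0 y = -25436.14
Solving the 2×2 system: x ≈ 97.2, y ≈ 54.4 km.

97.2 km east, 54.4 km north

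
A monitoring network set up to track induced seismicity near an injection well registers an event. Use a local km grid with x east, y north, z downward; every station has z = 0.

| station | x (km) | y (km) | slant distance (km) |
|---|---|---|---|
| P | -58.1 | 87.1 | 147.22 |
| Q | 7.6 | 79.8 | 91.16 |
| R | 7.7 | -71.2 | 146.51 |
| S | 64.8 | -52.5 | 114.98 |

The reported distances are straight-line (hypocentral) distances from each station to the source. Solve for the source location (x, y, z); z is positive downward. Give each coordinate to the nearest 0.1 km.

x ≈ 72.5 km, y ≈ 47.9 km, depth ≈ 55.5 km

Each station gives a sphere (x−x_i)² + (y−y_i)² + z² = d_i² (stations at z=0).
Subtracting the P sphere from Q and R: z² cancels, leaving linear equations in x and y:
131.4 x − 14.6 y = 8827.36
131.6 x − 316.6 y = -5624.74
Solving: x ≈ 72.502, y ≈ 47.903 km (keep extra digits for the depth step; rounded: 72.5, 47.9).
Then from the P sphere: z² = 147.22² − (x + 58.1)² − (y − 87.1)² with x = 72.502, y = 47.903, so z ≈ 55.502 ≈ 55.5 km.
Check against S (with the unrounded solution): distance 114.98 ≈ 114.98 km. ✓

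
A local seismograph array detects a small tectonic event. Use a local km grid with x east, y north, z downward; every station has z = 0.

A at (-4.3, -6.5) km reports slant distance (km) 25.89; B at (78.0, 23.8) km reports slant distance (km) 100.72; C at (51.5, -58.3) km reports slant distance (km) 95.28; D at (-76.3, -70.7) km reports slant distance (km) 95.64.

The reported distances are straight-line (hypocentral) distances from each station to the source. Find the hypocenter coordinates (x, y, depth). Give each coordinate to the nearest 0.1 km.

(-18.7, 3.2, 19.2)

Each station gives a sphere (x−x_i)² + (y−y_i)² + z² = d_i² (stations at z=0).
Subtracting the A sphere from B and C: z² cancels, leaving linear equations in x and y:
164.6 x + 60.6 y = -2884.53
111.6 x − 103.6 y = -2417.59
Solving: x ≈ -18.700, y ≈ 3.192 km (keep extra digits for the depth step; rounded: -18.7, 3.2).
Then from the A sphere: z² = 25.89² − (x + 4.3)² − (y + 6.5)² with x = -18.700, y = 3.192, so z ≈ 19.209 ≈ 19.2 km.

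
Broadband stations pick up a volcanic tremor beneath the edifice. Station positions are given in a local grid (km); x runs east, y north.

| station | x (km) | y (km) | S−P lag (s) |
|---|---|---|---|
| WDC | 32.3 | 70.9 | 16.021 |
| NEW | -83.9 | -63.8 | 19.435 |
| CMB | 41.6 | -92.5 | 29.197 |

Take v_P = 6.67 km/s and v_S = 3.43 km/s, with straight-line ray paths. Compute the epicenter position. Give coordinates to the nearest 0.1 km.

x ≈ -80.8 km, y ≈ 73.4 km

Distance from S−P lag: d = Δt · v_P v_S / (v_P − v_S) = Δt · (6.67·3.43)/(6.67−3.43) ≈ 7.0611·Δt.
So d_WDC = 113.13, d_NEW = 137.23, d_CMB = 206.16 km.
Circle about each station: (x − 32.3)² + (y − 70.9)² = 113.13²; (x + 83.9)² + (y + 63.8)² = 137.23²; (x − 41.6)² + (y + 92.5)² = 206.16².
Subtracting pairs of circle equations eliminates x²+y² and gives linear equations (the radical axes):
-232.4 x − 269.4 y = -994.13
18.6 x − 326.8 y = -25486.84
Solving the 2×2 system: x ≈ -80.8, y ≈ 73.4 km.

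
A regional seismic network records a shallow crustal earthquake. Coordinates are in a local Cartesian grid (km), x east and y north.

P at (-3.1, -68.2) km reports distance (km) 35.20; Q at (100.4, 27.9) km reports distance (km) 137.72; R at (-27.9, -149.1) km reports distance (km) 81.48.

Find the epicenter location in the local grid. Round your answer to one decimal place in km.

x ≈ 26.0 km, y ≈ -88.0 km

Circle about each station: (x + 3.1)² + (y + 68.2)² = 35.20²; (x − 100.4)² + (y − 27.9)² = 137.72²; (x + 27.9)² + (y + 149.1)² = 81.48².
Subtracting the P equation from the Q and R equations removes the quadratic terms:
207.0 x + 192.2 y = -11530.04
-49.6 x − 161.8 y = 12948.42
Solving the 2×2 system: x ≈ 26.0, y ≈ -88.0 km.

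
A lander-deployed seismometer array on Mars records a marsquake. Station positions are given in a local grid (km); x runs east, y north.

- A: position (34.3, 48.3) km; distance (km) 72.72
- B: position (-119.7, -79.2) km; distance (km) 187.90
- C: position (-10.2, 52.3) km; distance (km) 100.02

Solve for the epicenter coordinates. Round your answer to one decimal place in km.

Circle about each station: (x − 34.3)² + (y − 48.3)² = 72.72²; (x + 119.7)² + (y + 79.2)² = 187.90²; (x + 10.2)² + (y − 52.3)² = 100.02².
Subtracting pairs of circle equations eliminates x²+y² and gives linear equations (the radical axes):
-308.0 x − 255.0 y = -12926.86
-89.0 x + 8.0 y = -5385.85
Solving the 2×2 system: x ≈ 58.7, y ≈ -20.2 km.

x ≈ 58.7 km, y ≈ -20.2 km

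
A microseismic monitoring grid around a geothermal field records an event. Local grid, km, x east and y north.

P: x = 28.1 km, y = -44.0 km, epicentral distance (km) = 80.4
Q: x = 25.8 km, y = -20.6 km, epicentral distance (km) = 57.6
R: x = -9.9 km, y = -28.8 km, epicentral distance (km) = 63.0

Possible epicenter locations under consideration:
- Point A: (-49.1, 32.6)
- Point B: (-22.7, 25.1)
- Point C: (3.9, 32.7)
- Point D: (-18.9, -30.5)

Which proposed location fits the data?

Point C

For each candidate, compare |candidate − station| to the reported distance:
Point A: residuals P 28.4, Q 34.3, R 9.8 → max 34.3 km
Point B: residuals P 5.4, Q 9.0, R 7.6 → max 9.0 km
Point C: residuals P 0.0, Q 0.0, R 0.0 → max 0.0 km
Point D: residuals P 31.5, Q 11.8, R 53.8 → max 53.8 km
Only Point C has all residuals ≈ 0.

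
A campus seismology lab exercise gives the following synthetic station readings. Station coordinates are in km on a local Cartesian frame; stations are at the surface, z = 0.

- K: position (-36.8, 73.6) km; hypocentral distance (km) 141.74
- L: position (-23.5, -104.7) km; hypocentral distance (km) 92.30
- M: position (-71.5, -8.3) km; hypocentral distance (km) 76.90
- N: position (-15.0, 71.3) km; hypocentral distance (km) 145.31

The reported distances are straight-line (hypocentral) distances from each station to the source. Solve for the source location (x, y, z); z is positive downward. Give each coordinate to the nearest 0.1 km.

Each station gives a sphere (x−x_i)² + (y−y_i)² + z² = d_i² (stations at z=0).
Subtracting the K sphere from L and M: z² cancels, leaving linear equations in x and y:
26.6 x − 356.6 y = 16314.08
-69.4 x − 163.8 y = 12586.56
Solving: x ≈ -62.399, y ≈ -50.403 km (keep extra digits for the depth step; rounded: -62.4, -50.4).
Then from the K sphere: z² = 141.74² − (x + 36.8)² − (y − 73.6)² with x = -62.399, y = -50.403, so z ≈ 63.704 ≈ 63.7 km.

(-62.4, -50.4, 63.7)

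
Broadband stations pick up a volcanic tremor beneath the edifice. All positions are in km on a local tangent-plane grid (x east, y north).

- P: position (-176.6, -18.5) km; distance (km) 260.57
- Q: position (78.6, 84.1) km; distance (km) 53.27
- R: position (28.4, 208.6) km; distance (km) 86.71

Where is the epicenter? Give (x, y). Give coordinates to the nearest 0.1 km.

(42.2, 123.0)

Circle about each station: (x + 176.6)² + (y + 18.5)² = 260.57²; (x − 78.6)² + (y − 84.1)² = 53.27²; (x − 28.4)² + (y − 208.6)² = 86.71².
Subtracting pairs of circle equations eliminates x²+y² and gives linear equations (the radical axes):
510.4 x + 205.2 y = 46779.99
410.0 x + 454.2 y = 73168.81
Solving the 2×2 system: x ≈ 42.2, y ≈ 123.0 km.
Check against P (with the unrounded x, y): √((x + 176.6)²+(y + 18.5)²) = 260.57 ≈ 260.57 km. ✓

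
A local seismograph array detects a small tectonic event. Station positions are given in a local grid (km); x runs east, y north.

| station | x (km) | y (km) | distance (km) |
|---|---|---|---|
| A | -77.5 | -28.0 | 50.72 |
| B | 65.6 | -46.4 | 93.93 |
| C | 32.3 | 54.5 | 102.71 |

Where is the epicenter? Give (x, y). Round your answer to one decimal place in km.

x ≈ -26.8 km, y ≈ -29.5 km

Circle about each station: (x + 77.5)² + (y + 28.0)² = 50.72²; (x − 65.6)² + (y + 46.4)² = 93.93²; (x − 32.3)² + (y − 54.5)² = 102.71².
Subtracting pairs of circle equations eliminates x²+y² and gives linear equations (the radical axes):
286.2 x − 36.8 y = -6584.26
219.6 x + 165.0 y = -10753.54
Solving the 2×2 system: x ≈ -26.8, y ≈ -29.5 km.
Check against A (with the unrounded x, y): √((x + 77.5)²+(y + 28.0)²) = 50.72 ≈ 50.72 km. ✓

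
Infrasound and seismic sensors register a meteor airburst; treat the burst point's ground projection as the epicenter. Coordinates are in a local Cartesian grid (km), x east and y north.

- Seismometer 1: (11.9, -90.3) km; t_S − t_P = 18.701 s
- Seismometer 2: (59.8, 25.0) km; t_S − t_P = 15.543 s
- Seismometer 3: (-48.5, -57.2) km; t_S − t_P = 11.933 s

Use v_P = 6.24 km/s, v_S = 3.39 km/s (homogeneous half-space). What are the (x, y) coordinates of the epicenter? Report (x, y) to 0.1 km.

Distance from S−P lag: d = Δt · v_P v_S / (v_P − v_S) = Δt · (6.24·3.39)/(6.24−3.39) ≈ 7.4223·Δt.
So d_Seismometer 1 = 138.80, d_Seismometer 2 = 115.37, d_Seismometer 3 = 88.57 km.
Circle about each station: (x − 11.9)² + (y + 90.3)² = 138.80²; (x − 59.8)² + (y − 25.0)² = 115.37²; (x + 48.5)² + (y + 57.2)² = 88.57².
Subtracting pairs of circle equations eliminates x²+y² and gives linear equations (the radical axes):
95.8 x + 230.6 y = 1860.54
-120.8 x + 66.2 y = 8749.19
Solving the 2×2 system: x ≈ -55.4, y ≈ 31.1 km.
Check against Seismometer 1 (with the unrounded x, y): √((x − 11.9)²+(y + 90.3)²) = 138.79 ≈ 138.80 km. ✓

x ≈ -55.4 km, y ≈ 31.1 km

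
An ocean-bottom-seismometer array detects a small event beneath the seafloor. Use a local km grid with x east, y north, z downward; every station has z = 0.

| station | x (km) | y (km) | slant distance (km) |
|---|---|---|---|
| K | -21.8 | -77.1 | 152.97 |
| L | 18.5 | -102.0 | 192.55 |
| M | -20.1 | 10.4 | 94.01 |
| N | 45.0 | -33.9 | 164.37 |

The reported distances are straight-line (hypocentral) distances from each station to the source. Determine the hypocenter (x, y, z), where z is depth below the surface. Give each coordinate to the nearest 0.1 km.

Each station gives a sphere (x−x_i)² + (y−y_i)² + z² = d_i² (stations at z=0).
Subtracting the K sphere from L and M: z² cancels, leaving linear equations in x and y:
80.6 x − 49.8 y = -9349.08
3.4 x + 175.0 y = 8654.46
Solving: x ≈ -84.424, y ≈ 51.094 km (keep extra digits for the depth step; rounded: -84.4, 51.1).
Then from the K sphere: z² = 152.97² − (x + 21.8)² − (y + 77.1)² with x = -84.424, y = 51.094, so z ≈ 55.176 ≈ 55.2 km.

x ≈ -84.4 km, y ≈ 51.1 km, depth ≈ 55.2 km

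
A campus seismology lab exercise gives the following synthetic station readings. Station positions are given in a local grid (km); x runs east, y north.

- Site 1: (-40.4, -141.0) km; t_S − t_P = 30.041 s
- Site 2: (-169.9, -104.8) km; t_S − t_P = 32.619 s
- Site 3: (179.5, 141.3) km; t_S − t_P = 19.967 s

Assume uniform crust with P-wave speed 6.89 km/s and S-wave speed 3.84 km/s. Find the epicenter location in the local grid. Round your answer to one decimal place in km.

x ≈ 8.3 km, y ≈ 115.0 km

Distance from S−P lag: d = Δt · v_P v_S / (v_P − v_S) = Δt · (6.89·3.84)/(6.89−3.84) ≈ 8.6746·Δt.
So d_Site 1 = 260.59, d_Site 2 = 282.96, d_Site 3 = 173.21 km.
Circle about each station: (x + 40.4)² + (y + 141.0)² = 260.59²; (x + 169.9)² + (y + 104.8)² = 282.96²; (x − 179.5)² + (y − 141.3)² = 173.21².
Subtracting pairs of circle equations eliminates x²+y² and gives linear equations (the radical axes):
-259.0 x + 72.4 y = 6176.68
439.8 x + 564.6 y = 68578.22
Solving the 2×2 system: x ≈ 8.3, y ≈ 115.0 km.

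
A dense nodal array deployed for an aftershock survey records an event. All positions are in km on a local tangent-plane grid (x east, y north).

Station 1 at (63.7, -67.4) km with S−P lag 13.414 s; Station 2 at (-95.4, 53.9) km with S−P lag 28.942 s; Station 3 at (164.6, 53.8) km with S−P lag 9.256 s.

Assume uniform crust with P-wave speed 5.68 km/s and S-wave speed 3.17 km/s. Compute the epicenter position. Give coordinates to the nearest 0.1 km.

(109.0, 17.5)

Distance from S−P lag: d = Δt · v_P v_S / (v_P − v_S) = Δt · (5.68·3.17)/(5.68−3.17) ≈ 7.1735·Δt.
So d_Station 1 = 96.23, d_Station 2 = 207.62, d_Station 3 = 66.40 km.
Circle about each station: (x − 63.7)² + (y + 67.4)² = 96.23²; (x + 95.4)² + (y − 53.9)² = 207.62²; (x − 164.6)² + (y − 53.8)² = 66.40².
Subtracting pairs of circle equations eliminates x²+y² and gives linear equations (the radical axes):
-318.2 x + 242.6 y = -30439.93
201.8 x + 242.4 y = 26238.40
Solving the 2×2 system: x ≈ 109.0, y ≈ 17.5 km.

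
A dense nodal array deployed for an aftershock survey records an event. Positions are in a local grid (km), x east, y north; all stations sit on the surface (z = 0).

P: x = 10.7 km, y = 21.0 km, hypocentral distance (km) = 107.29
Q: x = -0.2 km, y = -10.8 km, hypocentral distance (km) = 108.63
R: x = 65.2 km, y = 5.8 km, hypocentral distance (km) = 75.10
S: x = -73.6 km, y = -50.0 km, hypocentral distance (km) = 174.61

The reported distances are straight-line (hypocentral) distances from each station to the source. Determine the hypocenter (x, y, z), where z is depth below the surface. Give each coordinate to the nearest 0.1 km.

Each station gives a sphere (x−x_i)² + (y−y_i)² + z² = d_i² (stations at z=0).
Subtracting the P sphere from Q and R: z² cancels, leaving linear equations in x and y:
-21.8 x − 63.6 y = -728.14
109.0 x − 30.4 y = 9600.32
Solving: x ≈ 83.306, y ≈ -17.106 km (keep extra digits for the depth step; rounded: 83.3, -17.1).
Then from the P sphere: z² = 107.29² − (x − 10.7)² − (y − 21.0)² with x = 83.306, y = -17.106, so z ≈ 69.191 ≈ 69.2 km.

x ≈ 83.3 km, y ≈ -17.1 km, depth ≈ 69.2 km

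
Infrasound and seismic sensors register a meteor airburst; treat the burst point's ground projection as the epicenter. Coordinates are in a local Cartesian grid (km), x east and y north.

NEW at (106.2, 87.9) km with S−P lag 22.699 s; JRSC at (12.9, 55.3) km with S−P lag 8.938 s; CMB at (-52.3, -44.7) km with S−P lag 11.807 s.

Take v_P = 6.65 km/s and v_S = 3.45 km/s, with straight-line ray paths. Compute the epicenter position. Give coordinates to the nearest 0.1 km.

Distance from S−P lag: d = Δt · v_P v_S / (v_P − v_S) = Δt · (6.65·3.45)/(6.65−3.45) ≈ 7.1695·Δt.
So d_NEW = 162.74, d_JRSC = 64.08, d_CMB = 84.65 km.
Circle about each station: (x − 106.2)² + (y − 87.9)² = 162.74²; (x − 12.9)² + (y − 55.3)² = 64.08²; (x + 52.3)² + (y + 44.7)² = 84.65².
Subtracting the NEW equation from the JRSC and CMB equations removes the quadratic terms:
-186.6 x − 65.2 y = 6597.71
-317.0 x − 265.2 y = 5047.22
Solving the 2×2 system: x ≈ -49.3, y ≈ 39.9 km.

x ≈ -49.3 km, y ≈ 39.9 km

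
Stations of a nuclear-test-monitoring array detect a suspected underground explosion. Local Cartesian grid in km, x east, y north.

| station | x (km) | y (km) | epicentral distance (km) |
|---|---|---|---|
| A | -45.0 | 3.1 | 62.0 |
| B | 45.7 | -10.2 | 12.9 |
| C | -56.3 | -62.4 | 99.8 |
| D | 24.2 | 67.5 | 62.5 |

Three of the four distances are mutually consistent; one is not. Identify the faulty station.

B

Solve using three stations at a time. Using A, C, D (subtract circle equations pairwise → linear system) gives (x, y) ≈ (17.0, 5.4).
Distances from that point to each station vs reported:
  A: calculated 62.1 vs reported 62.0 → residual 0.1 km
  B: calculated 32.6 vs reported 12.9 → residual 19.7 km
  C: calculated 99.8 vs reported 99.8 → residual 0.0 km
  D: calculated 62.5 vs reported 62.5 → residual 0.0 km
A, C, D are mutually consistent (residuals ≈ 0); B is off by 19.7 km.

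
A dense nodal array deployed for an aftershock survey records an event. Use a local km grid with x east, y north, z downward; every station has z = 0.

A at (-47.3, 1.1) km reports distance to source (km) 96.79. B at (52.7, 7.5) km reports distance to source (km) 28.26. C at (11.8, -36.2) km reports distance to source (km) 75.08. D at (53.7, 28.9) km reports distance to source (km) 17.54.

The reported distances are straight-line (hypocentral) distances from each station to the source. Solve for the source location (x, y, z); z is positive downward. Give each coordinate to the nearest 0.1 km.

(43.9, 30.1, 14.5)

Each station gives a sphere (x−x_i)² + (y−y_i)² + z² = d_i² (stations at z=0).
Subtracting the A sphere from B and C: z² cancels, leaving linear equations in x and y:
200.0 x + 12.8 y = 9164.72
118.2 x − 74.6 y = 2942.48
Solving: x ≈ 43.897, y ≈ 30.109 km (keep extra digits for the depth step; rounded: 43.9, 30.1).
Then from the A sphere: z² = 96.79² − (x + 47.3)² − (y − 1.1)² with x = 43.897, y = 30.109, so z ≈ 14.488 ≈ 14.5 km.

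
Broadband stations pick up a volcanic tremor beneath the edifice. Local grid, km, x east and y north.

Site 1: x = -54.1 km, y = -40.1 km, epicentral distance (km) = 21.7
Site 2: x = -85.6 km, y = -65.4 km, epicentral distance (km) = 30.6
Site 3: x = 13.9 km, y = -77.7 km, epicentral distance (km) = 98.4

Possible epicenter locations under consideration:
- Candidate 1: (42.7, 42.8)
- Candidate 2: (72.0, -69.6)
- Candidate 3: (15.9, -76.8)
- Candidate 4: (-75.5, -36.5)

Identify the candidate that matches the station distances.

For each candidate, compare |candidate − station| to the reported distance:
Candidate 1: residuals Site 1 105.7, Site 2 137.2, Site 3 25.5 → max 137.2 km
Candidate 2: residuals Site 1 107.8, Site 2 127.1, Site 3 39.7 → max 127.1 km
Candidate 3: residuals Site 1 57.3, Site 2 71.5, Site 3 96.2 → max 96.2 km
Candidate 4: residuals Site 1 0.0, Site 2 0.0, Site 3 0.0 → max 0.0 km
Only Candidate 4 has all residuals ≈ 0.

Candidate 4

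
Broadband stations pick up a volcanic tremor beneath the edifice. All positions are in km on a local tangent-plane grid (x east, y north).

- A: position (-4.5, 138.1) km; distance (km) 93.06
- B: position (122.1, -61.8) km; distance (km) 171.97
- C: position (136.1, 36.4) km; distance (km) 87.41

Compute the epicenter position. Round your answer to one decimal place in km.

Circle about each station: (x + 4.5)² + (y − 138.1)² = 93.06²; (x − 122.1)² + (y + 61.8)² = 171.97²; (x − 136.1)² + (y − 36.4)² = 87.41².
Subtracting pairs of circle equations eliminates x²+y² and gives linear equations (the radical axes):
253.2 x − 399.8 y = -21277.73
281.2 x − 203.4 y = 1775.97
Solving the 2×2 system: x ≈ 82.7, y ≈ 105.6 km.

(82.7, 105.6)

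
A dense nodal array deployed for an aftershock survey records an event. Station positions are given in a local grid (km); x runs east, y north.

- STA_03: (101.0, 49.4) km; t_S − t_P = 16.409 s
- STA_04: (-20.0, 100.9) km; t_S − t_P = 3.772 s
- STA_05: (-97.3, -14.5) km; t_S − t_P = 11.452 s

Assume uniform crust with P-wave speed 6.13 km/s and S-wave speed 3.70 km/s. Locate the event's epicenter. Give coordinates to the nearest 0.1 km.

x ≈ -48.9 km, y ≈ 80.8 km

Distance from S−P lag: d = Δt · v_P v_S / (v_P − v_S) = Δt · (6.13·3.70)/(6.13−3.70) ≈ 9.3337·Δt.
So d_STA_03 = 153.16, d_STA_04 = 35.21, d_STA_05 = 106.89 km.
Circle about each station: (x − 101.0)² + (y − 49.4)² = 153.16²; (x + 20.0)² + (y − 100.9)² = 35.21²; (x + 97.3)² + (y + 14.5)² = 106.89².
Subtracting the STA_03 equation from the STA_04 and STA_05 equations removes the quadratic terms:
-242.0 x + 103.0 y = 20157.69
-396.6 x − 127.8 y = 9068.69
Solving the 2×2 system: x ≈ -48.9, y ≈ 80.8 km.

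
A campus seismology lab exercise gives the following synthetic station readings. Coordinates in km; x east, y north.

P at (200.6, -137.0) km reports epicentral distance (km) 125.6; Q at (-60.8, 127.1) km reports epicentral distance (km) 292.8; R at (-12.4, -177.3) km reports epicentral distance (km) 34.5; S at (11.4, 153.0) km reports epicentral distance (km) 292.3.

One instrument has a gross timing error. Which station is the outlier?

R

Solve using three stations at a time. Using P, Q, S (subtract circle equations pairwise → linear system) gives (x, y) ≈ (75.0, -132.3).
Distances from that point to each station vs reported:
  P: calculated 125.7 vs reported 125.6 → residual 0.1 km
  Q: calculated 292.8 vs reported 292.8 → residual 0.0 km
  R: calculated 98.3 vs reported 34.5 → residual 63.8 km
  S: calculated 292.3 vs reported 292.3 → residual 0.0 km
P, Q, S are mutually consistent (residuals ≈ 0); R is off by 63.8 km.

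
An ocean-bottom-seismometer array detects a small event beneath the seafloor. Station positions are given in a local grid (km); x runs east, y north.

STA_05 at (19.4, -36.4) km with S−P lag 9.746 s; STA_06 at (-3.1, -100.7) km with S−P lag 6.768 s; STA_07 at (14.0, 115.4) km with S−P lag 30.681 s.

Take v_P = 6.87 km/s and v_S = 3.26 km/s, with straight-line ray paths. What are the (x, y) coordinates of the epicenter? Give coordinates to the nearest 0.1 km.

Distance from S−P lag: d = Δt · v_P v_S / (v_P − v_S) = Δt · (6.87·3.26)/(6.87−3.26) ≈ 6.2039·Δt.
So d_STA_05 = 60.46, d_STA_06 = 41.99, d_STA_07 = 190.34 km.
Circle about each station: (x − 19.4)² + (y + 36.4)² = 60.46²; (x + 3.1)² + (y + 100.7)² = 41.99²; (x − 14.0)² + (y − 115.4)² = 190.34².
Subtracting pairs of circle equations eliminates x²+y² and gives linear equations (the radical axes):
-45.0 x − 128.6 y = 10341.03
-10.8 x + 303.6 y = -20762.06
Solving the 2×2 system: x ≈ -31.2, y ≈ -69.5 km.
Check against STA_05 (with the unrounded x, y): √((x − 19.4)²+(y + 36.4)²) = 60.46 ≈ 60.46 km. ✓

(-31.2, -69.5)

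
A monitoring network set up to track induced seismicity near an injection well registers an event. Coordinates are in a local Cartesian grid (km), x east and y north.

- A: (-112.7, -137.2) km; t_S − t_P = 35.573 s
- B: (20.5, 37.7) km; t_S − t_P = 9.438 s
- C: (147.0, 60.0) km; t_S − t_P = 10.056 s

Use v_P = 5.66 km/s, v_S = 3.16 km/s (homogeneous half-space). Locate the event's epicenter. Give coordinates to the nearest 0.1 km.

86.1 km east, 21.7 km north

Distance from S−P lag: d = Δt · v_P v_S / (v_P − v_S) = Δt · (5.66·3.16)/(5.66−3.16) ≈ 7.1542·Δt.
So d_A = 254.50, d_B = 67.52, d_C = 71.94 km.
Circle about each station: (x + 112.7)² + (y + 137.2)² = 254.50²; (x − 20.5)² + (y − 37.7)² = 67.52²; (x − 147.0)² + (y − 60.0)² = 71.94².
Subtracting the A equation from the B and C equations removes the quadratic terms:
266.4 x + 349.8 y = 30527.71
519.4 x + 394.4 y = 53278.76
Solving the 2×2 system: x ≈ 86.1, y ≈ 21.7 km.
Check against A (with the unrounded x, y): √((x + 112.7)²+(y + 137.2)²) = 254.50 ≈ 254.50 km. ✓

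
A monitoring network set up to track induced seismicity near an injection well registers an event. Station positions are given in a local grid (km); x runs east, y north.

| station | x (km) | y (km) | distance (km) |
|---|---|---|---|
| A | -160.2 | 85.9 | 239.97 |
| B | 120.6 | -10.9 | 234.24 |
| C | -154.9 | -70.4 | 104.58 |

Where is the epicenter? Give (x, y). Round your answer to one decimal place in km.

-75.7 km east, -138.7 km north

Circle about each station: (x + 160.2)² + (y − 85.9)² = 239.97²; (x − 120.6)² + (y + 10.9)² = 234.24²; (x + 154.9)² + (y + 70.4)² = 104.58².
Subtracting the A equation from the B and C equations removes the quadratic terms:
561.6 x − 193.6 y = -15662.46
10.6 x − 312.6 y = 42555.94
Solving the 2×2 system: x ≈ -75.7, y ≈ -138.7 km.
Check against A (with the unrounded x, y): √((x + 160.2)²+(y − 85.9)²) = 239.97 ≈ 239.97 km. ✓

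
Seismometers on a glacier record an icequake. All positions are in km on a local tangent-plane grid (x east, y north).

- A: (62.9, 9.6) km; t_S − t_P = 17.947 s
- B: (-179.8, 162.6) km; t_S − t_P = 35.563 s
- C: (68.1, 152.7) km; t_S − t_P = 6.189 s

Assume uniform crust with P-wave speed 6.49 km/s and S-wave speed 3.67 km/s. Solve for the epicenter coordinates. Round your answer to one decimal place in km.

120.3 km east, 149.9 km north

Distance from S−P lag: d = Δt · v_P v_S / (v_P − v_S) = Δt · (6.49·3.67)/(6.49−3.67) ≈ 8.4462·Δt.
So d_A = 151.58, d_B = 300.37, d_C = 52.27 km.
Circle about each station: (x − 62.9)² + (y − 9.6)² = 151.58²; (x + 179.8)² + (y − 162.6)² = 300.37²; (x − 68.1)² + (y − 152.7)² = 52.27².
Subtracting the A equation from the B and C equations removes the quadratic terms:
-485.4 x + 306.0 y = -12527.41
10.4 x + 286.2 y = 44150.67
Solving the 2×2 system: x ≈ 120.3, y ≈ 149.9 km.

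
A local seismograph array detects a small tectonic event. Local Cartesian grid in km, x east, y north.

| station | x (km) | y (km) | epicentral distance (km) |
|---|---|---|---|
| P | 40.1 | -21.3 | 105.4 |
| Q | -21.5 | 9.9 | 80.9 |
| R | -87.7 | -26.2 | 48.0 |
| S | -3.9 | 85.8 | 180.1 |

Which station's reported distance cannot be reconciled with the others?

S

Solve using three stations at a time. Using P, Q, R (subtract circle equations pairwise → linear system) gives (x, y) ≈ (-56.7, -63.0).
Distances from that point to each station vs reported:
  P: calculated 105.4 vs reported 105.4 → residual 0.0 km
  Q: calculated 80.9 vs reported 80.9 → residual 0.0 km
  R: calculated 48.1 vs reported 48.0 → residual 0.1 km
  S: calculated 157.9 vs reported 180.1 → residual 22.2 km
P, Q, R are mutually consistent (residuals ≈ 0); S is off by 22.2 km.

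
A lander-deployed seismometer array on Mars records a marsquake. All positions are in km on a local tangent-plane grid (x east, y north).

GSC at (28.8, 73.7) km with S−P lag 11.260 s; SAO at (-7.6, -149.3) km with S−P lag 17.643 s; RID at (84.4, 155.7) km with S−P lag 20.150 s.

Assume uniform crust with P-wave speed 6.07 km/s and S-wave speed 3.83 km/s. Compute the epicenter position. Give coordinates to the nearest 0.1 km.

Distance from S−P lag: d = Δt · v_P v_S / (v_P − v_S) = Δt · (6.07·3.83)/(6.07−3.83) ≈ 10.3786·Δt.
So d_GSC = 116.86, d_SAO = 183.11, d_RID = 209.13 km.
Circle about each station: (x − 28.8)² + (y − 73.7)² = 116.86²; (x + 7.6)² + (y + 149.3)² = 183.11²; (x − 84.4)² + (y − 155.7)² = 209.13².
Subtracting the GSC equation from the SAO and RID equations removes the quadratic terms:
-72.8 x − 446.0 y = -3785.89
111.2 x + 164.0 y = -4974.38
Solving the 2×2 system: x ≈ -75.4, y ≈ 20.8 km.

(-75.4, 20.8)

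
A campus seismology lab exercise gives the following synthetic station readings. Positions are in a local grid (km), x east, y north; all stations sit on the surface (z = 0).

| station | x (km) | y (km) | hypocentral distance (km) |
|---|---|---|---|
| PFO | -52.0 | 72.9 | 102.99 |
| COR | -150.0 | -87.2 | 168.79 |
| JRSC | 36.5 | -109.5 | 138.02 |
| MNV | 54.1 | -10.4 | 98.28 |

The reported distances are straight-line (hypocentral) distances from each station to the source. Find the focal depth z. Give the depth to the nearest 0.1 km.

Each station gives a sphere (x−x_i)² + (y−y_i)² + z² = d_i² (stations at z=0).
Subtracting the PFO sphere from COR and JRSC: z² cancels, leaving linear equations in x and y:
-196.0 x − 320.2 y = 4202.31
177.0 x − 364.8 y = -3138.49
Solving: x ≈ -19.800, y ≈ -1.004 km (keep extra digits for the depth step; rounded: -19.8, -1.0).
Then from the PFO sphere: z² = 102.99² − (x + 52.0)² − (y − 72.9)² with x = -19.800, y = -1.004, so z ≈ 64.096 ≈ 64.1 km.

64.1 km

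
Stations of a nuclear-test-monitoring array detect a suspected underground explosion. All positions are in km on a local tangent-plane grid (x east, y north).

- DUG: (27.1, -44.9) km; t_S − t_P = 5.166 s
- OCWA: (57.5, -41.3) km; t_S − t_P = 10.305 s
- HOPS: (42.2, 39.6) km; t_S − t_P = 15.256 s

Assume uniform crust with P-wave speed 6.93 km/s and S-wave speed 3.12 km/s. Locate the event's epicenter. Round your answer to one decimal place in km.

Distance from S−P lag: d = Δt · v_P v_S / (v_P − v_S) = Δt · (6.93·3.12)/(6.93−3.12) ≈ 5.6750·Δt.
So d_DUG = 29.32, d_OCWA = 58.48, d_HOPS = 86.58 km.
Circle about each station: (x − 27.1)² + (y + 44.9)² = 29.32²; (x − 57.5)² + (y + 41.3)² = 58.48²; (x − 42.2)² + (y − 39.6)² = 86.58².
Subtracting the DUG equation from the OCWA and HOPS equations removes the quadratic terms:
60.8 x + 7.2 y = -298.73
30.2 x + 169.0 y = -6037.85
Solving the 2×2 system: x ≈ -0.7, y ≈ -35.6 km.

(-0.7, -35.6)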